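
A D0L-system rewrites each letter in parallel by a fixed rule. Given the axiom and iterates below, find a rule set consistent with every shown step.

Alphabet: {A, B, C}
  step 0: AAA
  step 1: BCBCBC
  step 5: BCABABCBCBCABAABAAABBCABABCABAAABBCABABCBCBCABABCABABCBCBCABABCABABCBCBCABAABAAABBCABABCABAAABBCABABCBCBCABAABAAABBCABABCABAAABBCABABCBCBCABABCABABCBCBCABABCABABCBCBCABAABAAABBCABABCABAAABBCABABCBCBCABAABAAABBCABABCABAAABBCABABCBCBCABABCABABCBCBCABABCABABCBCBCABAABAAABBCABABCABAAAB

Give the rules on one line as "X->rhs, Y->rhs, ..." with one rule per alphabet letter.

A->BC, B->ABA, C->AAB

  step 0 ⇒ step 1: AAA ⇒ BC·BC·BC
    A ↦ BC
    B ↦ ABA  (constrained at step 1)
    C ↦ AAB  (constrained at step 1)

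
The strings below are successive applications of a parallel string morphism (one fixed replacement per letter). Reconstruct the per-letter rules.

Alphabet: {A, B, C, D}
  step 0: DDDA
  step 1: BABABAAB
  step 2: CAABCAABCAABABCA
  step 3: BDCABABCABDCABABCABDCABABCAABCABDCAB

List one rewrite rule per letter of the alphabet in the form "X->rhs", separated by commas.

A->AB, B->CA, C->BDC, D->BA

  step 2 ⇒ step 3: CAABCAABCAABABCA ⇒ BDC·AB·AB·CA·BDC·AB·AB·CA·BDC·AB·AB·CA·AB·CA·BDC·AB
    A ↦ AB
    B ↦ CA
    C ↦ BDC
  step 0 ⇒ step 1: DDDA ⇒ BA·BA·BA·AB
    D ↦ BA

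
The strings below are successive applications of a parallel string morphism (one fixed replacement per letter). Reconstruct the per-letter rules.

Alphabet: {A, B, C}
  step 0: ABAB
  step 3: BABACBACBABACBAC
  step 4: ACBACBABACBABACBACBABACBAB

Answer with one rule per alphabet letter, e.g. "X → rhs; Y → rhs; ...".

  step 3 ⇒ step 4: BABACBACBABACBAC ⇒ AC·B·AC·B·AB·AC·B·AB·AC·B·AC·B·AB·AC·B·AB
    A ↦ B
    B ↦ AC
    C ↦ AB

A->B, B->AC, C->AB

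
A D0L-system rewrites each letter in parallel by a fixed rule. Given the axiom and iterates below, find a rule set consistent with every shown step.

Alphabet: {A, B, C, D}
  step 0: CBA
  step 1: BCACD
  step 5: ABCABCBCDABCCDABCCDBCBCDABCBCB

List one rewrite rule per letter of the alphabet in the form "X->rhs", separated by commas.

A->CD, B->A, C->BC, D->B

  step 0 ⇒ step 1: CBA ⇒ BC·A·CD
    A ↦ CD
    B ↦ A
    C ↦ BC
    D ↦ B  (constrained at step 1)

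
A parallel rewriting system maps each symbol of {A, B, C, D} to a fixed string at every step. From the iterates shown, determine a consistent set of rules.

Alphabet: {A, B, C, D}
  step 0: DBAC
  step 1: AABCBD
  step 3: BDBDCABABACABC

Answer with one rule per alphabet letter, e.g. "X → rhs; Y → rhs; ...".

  step 0 ⇒ step 1: DBAC ⇒ A·AB·C·BD
    A ↦ C
    B ↦ AB
    C ↦ BD
    D ↦ A

A->C, B->AB, C->BD, D->A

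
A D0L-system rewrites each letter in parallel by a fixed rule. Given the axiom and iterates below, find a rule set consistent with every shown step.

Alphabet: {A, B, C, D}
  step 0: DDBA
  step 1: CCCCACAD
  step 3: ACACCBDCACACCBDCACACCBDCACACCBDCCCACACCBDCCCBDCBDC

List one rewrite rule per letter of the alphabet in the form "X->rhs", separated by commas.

A->D, B->ACA, C->BDC, D->CC

  step 0 ⇒ step 1: DDBA ⇒ CC·CC·ACA·D
    A ↦ D
    B ↦ ACA
    D ↦ CC
    C ↦ BDC  (constrained at step 1)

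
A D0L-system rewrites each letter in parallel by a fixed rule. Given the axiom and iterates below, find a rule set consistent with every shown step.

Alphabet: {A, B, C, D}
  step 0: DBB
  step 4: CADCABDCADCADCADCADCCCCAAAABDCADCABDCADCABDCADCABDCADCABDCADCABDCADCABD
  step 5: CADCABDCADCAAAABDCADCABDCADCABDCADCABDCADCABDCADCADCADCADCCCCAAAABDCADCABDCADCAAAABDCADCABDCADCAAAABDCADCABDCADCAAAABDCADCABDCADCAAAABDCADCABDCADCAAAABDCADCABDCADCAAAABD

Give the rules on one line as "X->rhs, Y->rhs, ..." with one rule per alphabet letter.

  step 4 ⇒ step 5: CADCABDCADCADCADCADCCCCAAAABDCADCABDCADCABDCADCABDCADCABDCADCABDCADCABD ⇒ CAD·C·ABD·CAD·C·AAA·ABD·CAD·C·ABD·CAD·C·ABD·CAD·C·ABD·CAD·C·ABD·CAD·CAD·CAD·CAD·C·C·C·C·AAA·ABD·CAD·C·ABD·CAD·C·AAA·ABD·CAD·C·ABD·CAD·C·AAA·ABD·CAD·C·ABD·CAD·C·AAA·ABD·CAD·C·ABD·CAD·C·AAA·ABD·CAD·C·ABD·CAD·C·AAA·ABD·CAD·C·ABD·CAD·C·AAA·ABD
    A ↦ C
    B ↦ AAA
    C ↦ CAD
    D ↦ ABD

A->C, B->AAA, C->CAD, D->ABD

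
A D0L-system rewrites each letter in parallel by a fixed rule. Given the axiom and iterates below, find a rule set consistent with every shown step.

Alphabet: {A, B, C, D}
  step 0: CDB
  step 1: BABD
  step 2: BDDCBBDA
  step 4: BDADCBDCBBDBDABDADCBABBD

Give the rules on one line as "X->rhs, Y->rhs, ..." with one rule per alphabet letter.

A->DCB, B->BD, C->B, D->A

  step 1 ⇒ step 2: BABD ⇒ BD·DCB·BD·A
    A ↦ DCB
    B ↦ BD
    D ↦ A
  step 0 ⇒ step 1: CDB ⇒ B·A·BD
    C ↦ B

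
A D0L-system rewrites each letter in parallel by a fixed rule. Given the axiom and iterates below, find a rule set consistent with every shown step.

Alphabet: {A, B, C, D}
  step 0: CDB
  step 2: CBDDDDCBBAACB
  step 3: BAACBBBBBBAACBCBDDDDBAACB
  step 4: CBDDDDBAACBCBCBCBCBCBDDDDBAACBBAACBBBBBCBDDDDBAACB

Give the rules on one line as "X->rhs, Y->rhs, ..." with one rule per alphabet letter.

A->DD, B->CB, C->BAA, D->B

  step 3 ⇒ step 4: BAACBBBBBBAACBCBDDDDBAACB ⇒ CB·DD·DD·BAA·CB·CB·CB·CB·CB·CB·DD·DD·BAA·CB·BAA·CB·B·B·B·B·CB·DD·DD·BAA·CB
    A ↦ DD
    B ↦ CB
    C ↦ BAA
    D ↦ B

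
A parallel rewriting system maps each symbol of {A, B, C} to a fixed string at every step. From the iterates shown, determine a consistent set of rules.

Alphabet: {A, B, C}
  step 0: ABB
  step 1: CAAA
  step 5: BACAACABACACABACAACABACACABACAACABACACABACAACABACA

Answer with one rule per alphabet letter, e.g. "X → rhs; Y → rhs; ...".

A->CA, B->A, C->BA

  step 0 ⇒ step 1: ABB ⇒ CA·A·A
    A ↦ CA
    B ↦ A
    C ↦ BA  (constrained at step 1)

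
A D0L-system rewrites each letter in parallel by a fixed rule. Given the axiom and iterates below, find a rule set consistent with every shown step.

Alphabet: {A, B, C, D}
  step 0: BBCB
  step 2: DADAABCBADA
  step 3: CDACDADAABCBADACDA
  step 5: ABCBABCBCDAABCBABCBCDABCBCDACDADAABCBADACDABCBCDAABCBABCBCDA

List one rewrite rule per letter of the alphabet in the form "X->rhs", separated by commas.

  step 2 ⇒ step 3: DADAABCBADA ⇒ C·DA·C·DA·DA·A·BCB·A·DA·C·DA
    A ↦ DA
    B ↦ A
    C ↦ BCB
    D ↦ C

A->DA, B->A, C->BCB, D->C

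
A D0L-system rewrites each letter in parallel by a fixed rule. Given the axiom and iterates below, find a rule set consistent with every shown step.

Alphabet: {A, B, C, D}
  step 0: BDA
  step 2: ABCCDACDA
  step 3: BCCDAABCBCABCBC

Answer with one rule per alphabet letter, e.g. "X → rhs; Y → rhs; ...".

  step 2 ⇒ step 3: ABCCDACDA ⇒ BC·CD·A·A·BC·BC·A·BC·BC
    A ↦ BC
    B ↦ CD
    C ↦ A
    D ↦ BC

A->BC, B->CD, C->A, D->BC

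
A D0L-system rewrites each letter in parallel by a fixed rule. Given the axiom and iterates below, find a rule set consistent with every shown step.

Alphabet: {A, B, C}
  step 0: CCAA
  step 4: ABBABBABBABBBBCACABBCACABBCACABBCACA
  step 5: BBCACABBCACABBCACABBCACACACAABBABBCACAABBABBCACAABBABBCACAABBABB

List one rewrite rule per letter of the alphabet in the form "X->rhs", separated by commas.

A->BB, B->CA, C->A

  step 4 ⇒ step 5: ABBABBABBABBBBCACABBCACABBCACABBCACA ⇒ BB·CA·CA·BB·CA·CA·BB·CA·CA·BB·CA·CA·CA·CA·A·BB·A·BB·CA·CA·A·BB·A·BB·CA·CA·A·BB·A·BB·CA·CA·A·BB·A·BB
    A ↦ BB
    B ↦ CA
    C ↦ A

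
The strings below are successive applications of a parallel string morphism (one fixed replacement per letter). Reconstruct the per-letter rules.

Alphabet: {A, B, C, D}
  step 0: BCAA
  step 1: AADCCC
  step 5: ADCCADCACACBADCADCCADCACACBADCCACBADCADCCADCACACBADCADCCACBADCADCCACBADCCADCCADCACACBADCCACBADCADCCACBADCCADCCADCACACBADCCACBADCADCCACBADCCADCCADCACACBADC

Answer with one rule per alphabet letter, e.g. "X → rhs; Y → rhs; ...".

A->C, B->A, C->ADC, D->ACB

  step 0 ⇒ step 1: BCAA ⇒ A·ADC·C·C
    A ↦ C
    B ↦ A
    C ↦ ADC
    D ↦ ACB  (constrained at step 1)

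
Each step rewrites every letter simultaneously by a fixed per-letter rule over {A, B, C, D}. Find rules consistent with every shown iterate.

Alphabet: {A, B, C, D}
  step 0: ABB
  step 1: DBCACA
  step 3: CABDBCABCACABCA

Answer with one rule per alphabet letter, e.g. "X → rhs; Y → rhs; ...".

  step 0 ⇒ step 1: ABB ⇒ DB·CA·CA
    A ↦ DB
    B ↦ CA
    C ↦ B  (constrained at step 1)
    D ↦ B  (constrained at step 1)

A->DB, B->CA, C->B, D->B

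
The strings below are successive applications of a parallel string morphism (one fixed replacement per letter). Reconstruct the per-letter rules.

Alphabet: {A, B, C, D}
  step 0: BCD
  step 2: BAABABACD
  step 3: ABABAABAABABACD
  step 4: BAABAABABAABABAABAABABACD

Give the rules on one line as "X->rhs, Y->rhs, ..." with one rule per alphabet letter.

A->BA, B->A, C->BA, D->CD

  step 3 ⇒ step 4: ABABAABAABABACD ⇒ BA·A·BA·A·BA·BA·A·BA·BA·A·BA·A·BA·BA·CD
    A ↦ BA
    B ↦ A
    C ↦ BA
    D ↦ CD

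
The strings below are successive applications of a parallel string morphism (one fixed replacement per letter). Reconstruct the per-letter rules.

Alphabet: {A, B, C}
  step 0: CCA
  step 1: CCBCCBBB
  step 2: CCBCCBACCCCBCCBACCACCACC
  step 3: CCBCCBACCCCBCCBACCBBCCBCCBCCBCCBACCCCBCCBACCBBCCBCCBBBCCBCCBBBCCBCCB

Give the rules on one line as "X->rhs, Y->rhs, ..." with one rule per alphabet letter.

A->BB, B->ACC, C->CCB

  step 2 ⇒ step 3: CCBCCBACCCCBCCBACCACCACC ⇒ CCB·CCB·ACC·CCB·CCB·ACC·BB·CCB·CCB·CCB·CCB·ACC·CCB·CCB·ACC·BB·CCB·CCB·BB·CCB·CCB·BB·CCB·CCB
    A ↦ BB
    B ↦ ACC
    C ↦ CCB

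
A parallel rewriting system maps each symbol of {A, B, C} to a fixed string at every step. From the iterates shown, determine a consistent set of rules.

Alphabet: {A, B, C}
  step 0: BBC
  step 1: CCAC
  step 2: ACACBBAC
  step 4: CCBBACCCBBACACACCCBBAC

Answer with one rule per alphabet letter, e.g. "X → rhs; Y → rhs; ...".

  step 1 ⇒ step 2: CCAC ⇒ AC·AC·BB·AC
    A ↦ BB
    C ↦ AC
  step 0 ⇒ step 1: BBC ⇒ C·C·AC
    B ↦ C

A->BB, B->C, C->AC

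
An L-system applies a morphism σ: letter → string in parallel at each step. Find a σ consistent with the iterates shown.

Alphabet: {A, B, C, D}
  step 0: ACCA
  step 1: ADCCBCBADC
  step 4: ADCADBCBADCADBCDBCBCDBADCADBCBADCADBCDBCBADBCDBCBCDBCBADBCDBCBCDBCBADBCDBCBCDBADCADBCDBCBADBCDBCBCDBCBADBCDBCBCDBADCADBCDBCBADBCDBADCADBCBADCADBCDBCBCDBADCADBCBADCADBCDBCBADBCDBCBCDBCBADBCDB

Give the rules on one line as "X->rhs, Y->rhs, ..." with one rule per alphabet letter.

  step 0 ⇒ step 1: ACCA ⇒ ADC·CB·CB·ADC
    A ↦ ADC
    C ↦ CB
    B ↦ CDB  (constrained at step 1)
    D ↦ ADB  (constrained at step 1)

A->ADC, B->CDB, C->CB, D->ADB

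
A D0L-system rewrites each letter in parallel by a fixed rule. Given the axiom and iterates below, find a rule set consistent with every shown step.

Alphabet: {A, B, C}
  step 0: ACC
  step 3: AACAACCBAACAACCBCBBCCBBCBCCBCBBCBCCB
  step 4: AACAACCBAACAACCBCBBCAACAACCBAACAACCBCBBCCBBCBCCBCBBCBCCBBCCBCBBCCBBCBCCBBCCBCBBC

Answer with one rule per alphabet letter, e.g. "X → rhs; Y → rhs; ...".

A->AAC, B->BC, C->CB

  step 3 ⇒ step 4: AACAACCBAACAACCBCBBCCBBCBCCBCBBCBCCB ⇒ AAC·AAC·CB·AAC·AAC·CB·CB·BC·AAC·AAC·CB·AAC·AAC·CB·CB·BC·CB·BC·BC·CB·CB·BC·BC·CB·BC·CB·CB·BC·CB·BC·BC·CB·BC·CB·CB·BC
    A ↦ AAC
    B ↦ BC
    C ↦ CB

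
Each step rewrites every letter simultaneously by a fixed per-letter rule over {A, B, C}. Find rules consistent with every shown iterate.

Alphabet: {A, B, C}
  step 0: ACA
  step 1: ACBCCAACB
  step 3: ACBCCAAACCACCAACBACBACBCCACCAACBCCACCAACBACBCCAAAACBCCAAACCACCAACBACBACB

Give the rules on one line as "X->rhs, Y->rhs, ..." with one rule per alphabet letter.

A->ACB, B->AA, C->CCA

  step 0 ⇒ step 1: ACA ⇒ ACB·CCA·ACB
    A ↦ ACB
    C ↦ CCA
    B ↦ AA  (constrained at step 1)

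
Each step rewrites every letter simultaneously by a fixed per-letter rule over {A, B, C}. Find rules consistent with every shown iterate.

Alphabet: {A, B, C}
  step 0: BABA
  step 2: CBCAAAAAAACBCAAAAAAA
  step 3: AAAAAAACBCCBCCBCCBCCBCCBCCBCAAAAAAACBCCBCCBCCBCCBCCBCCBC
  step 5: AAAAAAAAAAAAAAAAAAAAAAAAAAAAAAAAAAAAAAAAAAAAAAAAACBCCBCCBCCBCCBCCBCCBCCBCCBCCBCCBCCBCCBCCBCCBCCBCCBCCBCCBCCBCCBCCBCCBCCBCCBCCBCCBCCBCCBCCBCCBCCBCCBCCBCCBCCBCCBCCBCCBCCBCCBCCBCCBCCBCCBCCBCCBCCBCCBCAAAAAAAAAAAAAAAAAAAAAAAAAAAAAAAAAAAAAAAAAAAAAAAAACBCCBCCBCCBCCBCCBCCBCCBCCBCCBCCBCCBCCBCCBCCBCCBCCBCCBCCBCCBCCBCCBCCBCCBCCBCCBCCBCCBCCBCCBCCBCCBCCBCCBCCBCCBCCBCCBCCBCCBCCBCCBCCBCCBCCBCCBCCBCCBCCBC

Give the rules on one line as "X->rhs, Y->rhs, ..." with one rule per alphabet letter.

A->CBC, B->A, C->AAA

  step 2 ⇒ step 3: CBCAAAAAAACBCAAAAAAA ⇒ AAA·A·AAA·CBC·CBC·CBC·CBC·CBC·CBC·CBC·AAA·A·AAA·CBC·CBC·CBC·CBC·CBC·CBC·CBC
    A ↦ CBC
    B ↦ A
    C ↦ AAA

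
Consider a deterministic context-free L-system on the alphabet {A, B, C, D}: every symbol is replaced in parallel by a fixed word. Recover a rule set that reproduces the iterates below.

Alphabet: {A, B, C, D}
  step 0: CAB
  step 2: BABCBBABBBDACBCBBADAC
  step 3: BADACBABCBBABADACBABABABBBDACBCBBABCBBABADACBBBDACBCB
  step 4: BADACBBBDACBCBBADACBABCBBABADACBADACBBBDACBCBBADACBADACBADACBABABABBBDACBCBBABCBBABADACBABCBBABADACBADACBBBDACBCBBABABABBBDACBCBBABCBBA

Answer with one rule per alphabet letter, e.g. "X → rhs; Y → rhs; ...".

A->DAC, B->BA, C->BCB, D->BBB

  step 3 ⇒ step 4: BADACBABCBBABADACBABABABBBDACBCBBABCBBABADACBBBDACBCB ⇒ BA·DAC·BBB·DAC·BCB·BA·DAC·BA·BCB·BA·BA·DAC·BA·DAC·BBB·DAC·BCB·BA·DAC·BA·DAC·BA·DAC·BA·BA·BA·BBB·DAC·BCB·BA·BCB·BA·BA·DAC·BA·BCB·BA·BA·DAC·BA·DAC·BBB·DAC·BCB·BA·BA·BA·BBB·DAC·BCB·BA·BCB·BA
    A ↦ DAC
    B ↦ BA
    C ↦ BCB
    D ↦ BBB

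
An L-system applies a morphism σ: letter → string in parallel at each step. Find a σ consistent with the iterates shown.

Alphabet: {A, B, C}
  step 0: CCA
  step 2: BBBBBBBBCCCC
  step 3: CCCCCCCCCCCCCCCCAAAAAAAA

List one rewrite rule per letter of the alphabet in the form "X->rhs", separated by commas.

A->BB, B->CC, C->AA

  step 2 ⇒ step 3: BBBBBBBBCCCC ⇒ CC·CC·CC·CC·CC·CC·CC·CC·AA·AA·AA·AA
    B ↦ CC
    C ↦ AA
    A ↦ BB  (constrained at step 0)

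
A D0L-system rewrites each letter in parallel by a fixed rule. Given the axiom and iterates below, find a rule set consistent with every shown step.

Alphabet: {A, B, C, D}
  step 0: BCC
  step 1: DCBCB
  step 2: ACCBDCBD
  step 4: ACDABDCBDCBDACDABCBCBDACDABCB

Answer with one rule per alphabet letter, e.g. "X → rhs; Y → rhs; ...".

  step 1 ⇒ step 2: DCBCB ⇒ AC·CB·D·CB·D
    B ↦ D
    C ↦ CB
    D ↦ AC
    A ↦ DAB  (constrained at step 2)

A->DAB, B->D, C->CB, D->AC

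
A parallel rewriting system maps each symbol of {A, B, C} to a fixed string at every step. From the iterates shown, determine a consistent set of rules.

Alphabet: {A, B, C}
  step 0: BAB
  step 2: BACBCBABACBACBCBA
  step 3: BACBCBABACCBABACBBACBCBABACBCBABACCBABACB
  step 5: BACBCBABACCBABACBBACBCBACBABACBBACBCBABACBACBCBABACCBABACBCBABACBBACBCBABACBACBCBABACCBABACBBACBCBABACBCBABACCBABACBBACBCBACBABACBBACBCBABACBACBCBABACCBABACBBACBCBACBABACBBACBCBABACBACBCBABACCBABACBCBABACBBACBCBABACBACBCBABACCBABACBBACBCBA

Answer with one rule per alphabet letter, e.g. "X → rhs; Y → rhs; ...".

  step 2 ⇒ step 3: BACBCBABACBACBCBA ⇒ BAC·B·CBA·BAC·CBA·BAC·B·BAC·B·CBA·BAC·B·CBA·BAC·CBA·BAC·B
    A ↦ B
    B ↦ BAC
    C ↦ CBA

A->B, B->BAC, C->CBA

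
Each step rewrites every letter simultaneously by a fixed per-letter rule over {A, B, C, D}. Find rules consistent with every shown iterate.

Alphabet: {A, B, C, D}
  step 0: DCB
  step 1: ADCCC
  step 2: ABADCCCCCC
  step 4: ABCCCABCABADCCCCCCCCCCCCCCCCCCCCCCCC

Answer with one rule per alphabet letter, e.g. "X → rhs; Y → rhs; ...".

  step 1 ⇒ step 2: ADCCC ⇒ AB·AD·CC·CC·CC
    A ↦ AB
    C ↦ CC
    D ↦ AD
  step 0 ⇒ step 1: DCB ⇒ AD·CC·C
    B ↦ C

A->AB, B->C, C->CC, D->AD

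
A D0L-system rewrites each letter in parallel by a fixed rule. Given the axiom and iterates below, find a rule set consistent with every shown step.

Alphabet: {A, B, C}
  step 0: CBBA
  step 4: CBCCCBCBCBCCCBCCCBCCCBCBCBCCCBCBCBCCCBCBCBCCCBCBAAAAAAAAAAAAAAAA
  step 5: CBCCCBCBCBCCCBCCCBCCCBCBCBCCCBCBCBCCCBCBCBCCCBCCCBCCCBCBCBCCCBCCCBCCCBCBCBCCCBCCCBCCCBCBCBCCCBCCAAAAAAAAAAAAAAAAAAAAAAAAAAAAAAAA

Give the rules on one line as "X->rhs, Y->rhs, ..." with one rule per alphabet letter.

  step 4 ⇒ step 5: CBCCCBCBCBCCCBCCCBCCCBCBCBCCCBCBCBCCCBCBCBCCCBCBAAAAAAAAAAAAAAAA ⇒ CB·CC·CB·CB·CB·CC·CB·CC·CB·CC·CB·CB·CB·CC·CB·CB·CB·CC·CB·CB·CB·CC·CB·CC·CB·CC·CB·CB·CB·CC·CB·CC·CB·CC·CB·CB·CB·CC·CB·CC·CB·CC·CB·CB·CB·CC·CB·CC·AA·AA·AA·AA·AA·AA·AA·AA·AA·AA·AA·AA·AA·AA·AA·AA
    A ↦ AA
    B ↦ CC
    C ↦ CB

A->AA, B->CC, C->CB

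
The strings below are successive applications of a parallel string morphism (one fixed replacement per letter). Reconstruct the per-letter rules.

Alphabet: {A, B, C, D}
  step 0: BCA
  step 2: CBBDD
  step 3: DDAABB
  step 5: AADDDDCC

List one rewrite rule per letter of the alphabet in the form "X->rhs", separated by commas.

A->C, B->A, C->DD, D->B

  step 2 ⇒ step 3: CBBDD ⇒ DD·A·A·B·B
    B ↦ A
    C ↦ DD
    D ↦ B
    A ↦ C  (constrained at step 0)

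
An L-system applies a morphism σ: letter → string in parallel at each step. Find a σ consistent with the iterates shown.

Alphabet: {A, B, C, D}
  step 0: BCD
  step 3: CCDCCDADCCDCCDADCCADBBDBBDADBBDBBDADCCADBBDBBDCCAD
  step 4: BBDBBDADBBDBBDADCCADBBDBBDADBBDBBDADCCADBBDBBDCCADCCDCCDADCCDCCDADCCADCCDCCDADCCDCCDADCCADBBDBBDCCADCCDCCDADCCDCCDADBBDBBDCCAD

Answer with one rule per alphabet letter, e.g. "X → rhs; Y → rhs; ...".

  step 3 ⇒ step 4: CCDCCDADCCDCCDADCCADBBDBBDADBBDBBDADCCADBBDBBDCCAD ⇒ BBD·BBD·AD·BBD·BBD·AD·CC·AD·BBD·BBD·AD·BBD·BBD·AD·CC·AD·BBD·BBD·CC·AD·CCD·CCD·AD·CCD·CCD·AD·CC·AD·CCD·CCD·AD·CCD·CCD·AD·CC·AD·BBD·BBD·CC·AD·CCD·CCD·AD·CCD·CCD·AD·BBD·BBD·CC·AD
    A ↦ CC
    B ↦ CCD
    C ↦ BBD
    D ↦ AD

A->CC, B->CCD, C->BBD, D->AD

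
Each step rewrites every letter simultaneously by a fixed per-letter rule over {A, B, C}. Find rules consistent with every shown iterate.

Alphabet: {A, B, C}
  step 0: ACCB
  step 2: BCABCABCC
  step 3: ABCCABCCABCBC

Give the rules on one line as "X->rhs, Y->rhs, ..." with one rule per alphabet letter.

  step 2 ⇒ step 3: BCABCABCC ⇒ A·BC·C·A·BC·C·A·BC·BC
    A ↦ C
    B ↦ A
    C ↦ BC

A->C, B->A, C->BC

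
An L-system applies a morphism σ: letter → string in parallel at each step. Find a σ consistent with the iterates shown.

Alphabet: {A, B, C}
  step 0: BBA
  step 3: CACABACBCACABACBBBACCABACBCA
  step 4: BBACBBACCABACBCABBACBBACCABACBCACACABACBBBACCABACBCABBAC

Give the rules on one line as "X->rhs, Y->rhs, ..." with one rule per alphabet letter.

  step 3 ⇒ step 4: CACABACBCACABACBBBACCABACBCA ⇒ B·BAC·B·BAC·CA·BAC·B·CA·B·BAC·B·BAC·CA·BAC·B·CA·CA·CA·BAC·B·B·BAC·CA·BAC·B·CA·B·BAC
    A ↦ BAC
    B ↦ CA
    C ↦ B

A->BAC, B->CA, C->B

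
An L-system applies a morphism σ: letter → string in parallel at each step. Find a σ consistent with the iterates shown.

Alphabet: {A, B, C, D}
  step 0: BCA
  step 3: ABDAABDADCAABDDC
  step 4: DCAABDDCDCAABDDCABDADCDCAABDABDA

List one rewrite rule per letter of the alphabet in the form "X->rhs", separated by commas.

A->DC, B->A, C->A, D->ABD

  step 3 ⇒ step 4: ABDAABDADCAABDDC ⇒ DC·A·ABD·DC·DC·A·ABD·DC·ABD·A·DC·DC·A·ABD·ABD·A
    A ↦ DC
    B ↦ A
    C ↦ A
    D ↦ ABD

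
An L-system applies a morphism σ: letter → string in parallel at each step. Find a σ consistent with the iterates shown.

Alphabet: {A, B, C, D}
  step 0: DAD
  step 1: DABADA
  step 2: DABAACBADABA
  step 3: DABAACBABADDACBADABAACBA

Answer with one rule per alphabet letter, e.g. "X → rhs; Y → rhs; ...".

  step 2 ⇒ step 3: DABAACBADABA ⇒ DA·BA·AC·BA·BA·DD·AC·BA·DA·BA·AC·BA
    A ↦ BA
    B ↦ AC
    C ↦ DD
    D ↦ DA

A->BA, B->AC, C->DD, D->DA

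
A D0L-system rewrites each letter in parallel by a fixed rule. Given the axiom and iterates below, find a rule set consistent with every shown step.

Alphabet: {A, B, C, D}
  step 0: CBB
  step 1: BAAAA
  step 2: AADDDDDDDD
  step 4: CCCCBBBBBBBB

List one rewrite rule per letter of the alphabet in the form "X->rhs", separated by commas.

A->DD, B->AA, C->B, D->C

  step 1 ⇒ step 2: BAAAA ⇒ AA·DD·DD·DD·DD
    A ↦ DD
    B ↦ AA
  step 0 ⇒ step 1: CBB ⇒ B·AA·AA
    C ↦ B
    D ↦ C  (constrained at step 2)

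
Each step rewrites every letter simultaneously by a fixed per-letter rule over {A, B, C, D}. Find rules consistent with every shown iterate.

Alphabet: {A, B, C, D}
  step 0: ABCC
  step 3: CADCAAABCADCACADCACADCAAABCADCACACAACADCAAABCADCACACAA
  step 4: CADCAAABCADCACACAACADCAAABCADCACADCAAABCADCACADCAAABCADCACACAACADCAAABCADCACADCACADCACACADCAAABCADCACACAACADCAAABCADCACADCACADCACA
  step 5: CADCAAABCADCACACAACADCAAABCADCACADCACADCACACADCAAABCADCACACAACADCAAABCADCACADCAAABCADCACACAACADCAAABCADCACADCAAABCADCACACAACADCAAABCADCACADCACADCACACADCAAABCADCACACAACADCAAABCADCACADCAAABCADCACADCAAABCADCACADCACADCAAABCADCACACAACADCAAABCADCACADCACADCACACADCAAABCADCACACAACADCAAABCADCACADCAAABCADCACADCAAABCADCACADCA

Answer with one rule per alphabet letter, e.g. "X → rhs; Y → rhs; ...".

A->CA, B->A, C->CAD, D->AAB

  step 4 ⇒ step 5: CADCAAABCADCACACAACADCAAABCADCACADCAAABCADCACADCAAABCADCACACAACADCAAABCADCACADCACADCACACADCAAABCADCACACAACADCAAABCADCACADCACADCACA ⇒ CAD·CA·AAB·CAD·CA·CA·CA·A·CAD·CA·AAB·CAD·CA·CAD·CA·CAD·CA·CA·CAD·CA·AAB·CAD·CA·CA·CA·A·CAD·CA·AAB·CAD·CA·CAD·CA·AAB·CAD·CA·CA·CA·A·CAD·CA·AAB·CAD·CA·CAD·CA·AAB·CAD·CA·CA·CA·A·CAD·CA·AAB·CAD·CA·CAD·CA·CAD·CA·CA·CAD·CA·AAB·CAD·CA·CA·CA·A·CAD·CA·AAB·CAD·CA·CAD·CA·AAB·CAD·CA·CAD·CA·AAB·CAD·CA·CAD·CA·CAD·CA·AAB·CAD·CA·CA·CA·A·CAD·CA·AAB·CAD·CA·CAD·CA·CAD·CA·CA·CAD·CA·AAB·CAD·CA·CA·CA·A·CAD·CA·AAB·CAD·CA·CAD·CA·AAB·CAD·CA·CAD·CA·AAB·CAD·CA·CAD·CA
    A ↦ CA
    B ↦ A
    C ↦ CAD
    D ↦ AAB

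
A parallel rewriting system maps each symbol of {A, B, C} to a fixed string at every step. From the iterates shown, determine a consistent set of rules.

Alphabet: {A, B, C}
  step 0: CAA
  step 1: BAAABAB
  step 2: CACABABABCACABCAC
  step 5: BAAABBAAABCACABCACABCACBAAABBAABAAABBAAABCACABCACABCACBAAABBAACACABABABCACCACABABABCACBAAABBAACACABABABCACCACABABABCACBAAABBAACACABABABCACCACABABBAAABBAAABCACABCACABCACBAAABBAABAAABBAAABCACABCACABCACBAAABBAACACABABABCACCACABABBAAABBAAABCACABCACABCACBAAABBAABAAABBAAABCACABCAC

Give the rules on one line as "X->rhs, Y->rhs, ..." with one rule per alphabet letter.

  step 1 ⇒ step 2: BAAABAB ⇒ CAC·AB·AB·AB·CAC·AB·CAC
    A ↦ AB
    B ↦ CAC
  step 0 ⇒ step 1: CAA ⇒ BAA·AB·AB
    C ↦ BAA

A->AB, B->CAC, C->BAA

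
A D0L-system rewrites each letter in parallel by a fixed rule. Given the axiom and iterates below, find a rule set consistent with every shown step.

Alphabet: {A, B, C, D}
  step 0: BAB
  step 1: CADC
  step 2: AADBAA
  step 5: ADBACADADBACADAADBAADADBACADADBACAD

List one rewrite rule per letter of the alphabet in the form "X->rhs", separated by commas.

  step 1 ⇒ step 2: CADC ⇒ A·AD·BA·A
    A ↦ AD
    C ↦ A
    D ↦ BA
  step 0 ⇒ step 1: BAB ⇒ C·AD·C
    B ↦ C

A->AD, B->C, C->A, D->BA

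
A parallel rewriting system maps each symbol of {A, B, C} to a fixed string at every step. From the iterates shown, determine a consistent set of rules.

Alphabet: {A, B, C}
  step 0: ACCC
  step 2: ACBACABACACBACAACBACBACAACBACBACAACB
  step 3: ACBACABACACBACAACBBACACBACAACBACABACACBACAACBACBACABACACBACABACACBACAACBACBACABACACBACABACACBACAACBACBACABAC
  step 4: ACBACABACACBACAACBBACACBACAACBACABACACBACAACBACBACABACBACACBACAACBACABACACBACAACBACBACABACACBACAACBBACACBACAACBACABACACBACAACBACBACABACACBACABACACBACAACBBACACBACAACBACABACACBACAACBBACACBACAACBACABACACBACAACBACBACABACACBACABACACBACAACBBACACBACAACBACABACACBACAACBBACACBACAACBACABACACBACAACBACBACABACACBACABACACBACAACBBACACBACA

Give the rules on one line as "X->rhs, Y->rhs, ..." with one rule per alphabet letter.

A->ACB, B->BAC, C->ACA

  step 3 ⇒ step 4: ACBACABACACBACAACBBACACBACAACBACABACACBACAACBACBACABACACBACABACACBACAACBACBACABACACBACABACACBACAACBACBACABAC ⇒ ACB·ACA·BAC·ACB·ACA·ACB·BAC·ACB·ACA·ACB·ACA·BAC·ACB·ACA·ACB·ACB·ACA·BAC·BAC·ACB·ACA·ACB·ACA·BAC·ACB·ACA·ACB·ACB·ACA·BAC·ACB·ACA·ACB·BAC·ACB·ACA·ACB·ACA·BAC·ACB·ACA·ACB·ACB·ACA·BAC·ACB·ACA·BAC·ACB·ACA·ACB·BAC·ACB·ACA·ACB·ACA·BAC·ACB·ACA·ACB·BAC·ACB·ACA·ACB·ACA·BAC·ACB·ACA·ACB·ACB·ACA·BAC·ACB·ACA·BAC·ACB·ACA·ACB·BAC·ACB·ACA·ACB·ACA·BAC·ACB·ACA·ACB·BAC·ACB·ACA·ACB·ACA·BAC·ACB·ACA·ACB·ACB·ACA·BAC·ACB·ACA·BAC·ACB·ACA·ACB·BAC·ACB·ACA
    A ↦ ACB
    B ↦ BAC
    C ↦ ACA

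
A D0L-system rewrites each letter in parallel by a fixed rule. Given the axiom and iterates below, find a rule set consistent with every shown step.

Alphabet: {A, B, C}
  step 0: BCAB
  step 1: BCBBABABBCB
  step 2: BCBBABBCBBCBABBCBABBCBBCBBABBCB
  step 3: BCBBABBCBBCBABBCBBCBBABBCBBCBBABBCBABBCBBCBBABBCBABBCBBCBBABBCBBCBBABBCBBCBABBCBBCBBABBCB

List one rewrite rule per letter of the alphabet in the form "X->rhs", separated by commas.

  step 2 ⇒ step 3: BCBBABBCBBCBABBCBABBCBBCBBABBCB ⇒ BCB·BAB·BCB·BCB·AB·BCB·BCB·BAB·BCB·BCB·BAB·BCB·AB·BCB·BCB·BAB·BCB·AB·BCB·BCB·BAB·BCB·BCB·BAB·BCB·BCB·AB·BCB·BCB·BAB·BCB
    A ↦ AB
    B ↦ BCB
    C ↦ BAB

A->AB, B->BCB, C->BAB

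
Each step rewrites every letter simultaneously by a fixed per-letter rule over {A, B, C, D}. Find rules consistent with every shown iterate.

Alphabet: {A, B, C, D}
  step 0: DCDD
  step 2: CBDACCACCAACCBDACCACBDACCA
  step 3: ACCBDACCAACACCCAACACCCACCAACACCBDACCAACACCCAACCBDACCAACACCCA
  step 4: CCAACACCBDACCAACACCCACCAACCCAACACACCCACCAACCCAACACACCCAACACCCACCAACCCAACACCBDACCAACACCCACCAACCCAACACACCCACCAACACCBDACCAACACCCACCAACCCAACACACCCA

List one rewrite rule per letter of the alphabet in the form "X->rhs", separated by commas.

A->CCA, B->C, C->AC, D->BDA

  step 3 ⇒ step 4: ACCBDACCAACACCCAACACCCACCAACACCBDACCAACACCCAACCBDACCAACACCCA ⇒ CCA·AC·AC·C·BDA·CCA·AC·AC·CCA·CCA·AC·CCA·AC·AC·AC·CCA·CCA·AC·CCA·AC·AC·AC·CCA·AC·AC·CCA·CCA·AC·CCA·AC·AC·C·BDA·CCA·AC·AC·CCA·CCA·AC·CCA·AC·AC·AC·CCA·CCA·AC·AC·C·BDA·CCA·AC·AC·CCA·CCA·AC·CCA·AC·AC·AC·CCA
    A ↦ CCA
    B ↦ C
    C ↦ AC
    D ↦ BDA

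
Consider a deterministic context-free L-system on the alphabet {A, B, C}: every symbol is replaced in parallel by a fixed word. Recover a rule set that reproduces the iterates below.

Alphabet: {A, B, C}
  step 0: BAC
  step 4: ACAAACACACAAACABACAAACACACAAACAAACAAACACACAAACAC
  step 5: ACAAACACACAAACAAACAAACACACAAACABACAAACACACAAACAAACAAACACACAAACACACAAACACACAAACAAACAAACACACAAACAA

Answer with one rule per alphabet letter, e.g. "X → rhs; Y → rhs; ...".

A->AC, B->AB, C->AA

  step 4 ⇒ step 5: ACAAACACACAAACABACAAACACACAAACAAACAAACACACAAACAC ⇒ AC·AA·AC·AC·AC·AA·AC·AA·AC·AA·AC·AC·AC·AA·AC·AB·AC·AA·AC·AC·AC·AA·AC·AA·AC·AA·AC·AC·AC·AA·AC·AC·AC·AA·AC·AC·AC·AA·AC·AA·AC·AA·AC·AC·AC·AA·AC·AA
    A ↦ AC
    B ↦ AB
    C ↦ AA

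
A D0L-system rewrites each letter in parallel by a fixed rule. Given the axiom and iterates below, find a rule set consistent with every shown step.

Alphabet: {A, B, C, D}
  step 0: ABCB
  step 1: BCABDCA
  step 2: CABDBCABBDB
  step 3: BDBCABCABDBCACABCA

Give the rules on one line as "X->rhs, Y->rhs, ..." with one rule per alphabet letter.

  step 2 ⇒ step 3: CABDBCABBDB ⇒ BD·B·CA·B·CA·BD·B·CA·CA·B·CA
    A ↦ B
    B ↦ CA
    C ↦ BD
    D ↦ B

A->B, B->CA, C->BD, D->B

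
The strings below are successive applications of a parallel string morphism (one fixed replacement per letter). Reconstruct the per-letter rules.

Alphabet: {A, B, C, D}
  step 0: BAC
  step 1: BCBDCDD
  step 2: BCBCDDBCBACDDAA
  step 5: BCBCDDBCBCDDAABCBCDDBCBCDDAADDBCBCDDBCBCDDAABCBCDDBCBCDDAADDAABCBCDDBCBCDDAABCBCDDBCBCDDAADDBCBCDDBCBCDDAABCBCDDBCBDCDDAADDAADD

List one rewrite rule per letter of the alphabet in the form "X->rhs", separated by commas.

  step 1 ⇒ step 2: BCBDCDD ⇒ BCB·CDD·BCB·A·CDD·A·A
    B ↦ BCB
    C ↦ CDD
    D ↦ A
  step 0 ⇒ step 1: BAC ⇒ BCB·D·CDD
    A ↦ D

A->D, B->BCB, C->CDD, D->A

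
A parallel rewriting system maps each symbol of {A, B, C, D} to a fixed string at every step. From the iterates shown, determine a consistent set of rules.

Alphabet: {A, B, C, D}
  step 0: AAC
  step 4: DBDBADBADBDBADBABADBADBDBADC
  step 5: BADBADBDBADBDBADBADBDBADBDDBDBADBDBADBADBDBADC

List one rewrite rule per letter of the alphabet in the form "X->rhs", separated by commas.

  step 4 ⇒ step 5: DBDBADBADBDBADBABADBADBDBADC ⇒ BA·D·BA·D·BD·BA·D·BD·BA·D·BA·D·BD·BA·D·BD·D·BD·BA·D·BD·BA·D·BA·D·BD·BA·DC
    A ↦ BD
    B ↦ D
    C ↦ DC
    D ↦ BA

A->BD, B->D, C->DC, D->BA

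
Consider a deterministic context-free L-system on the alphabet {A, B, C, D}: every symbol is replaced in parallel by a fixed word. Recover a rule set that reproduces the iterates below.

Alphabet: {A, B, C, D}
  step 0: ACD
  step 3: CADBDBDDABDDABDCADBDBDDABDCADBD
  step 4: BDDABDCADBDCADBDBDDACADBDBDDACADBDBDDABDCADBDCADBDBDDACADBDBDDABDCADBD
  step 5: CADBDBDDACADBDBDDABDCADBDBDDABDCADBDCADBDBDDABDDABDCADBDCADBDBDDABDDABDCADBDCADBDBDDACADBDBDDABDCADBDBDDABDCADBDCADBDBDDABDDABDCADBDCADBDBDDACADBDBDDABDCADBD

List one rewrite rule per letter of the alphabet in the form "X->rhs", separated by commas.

  step 4 ⇒ step 5: BDDABDCADBDCADBDBDDACADBDBDDACADBDBDDABDCADBDCADBDBDDACADBDBDDABDCADBD ⇒ CAD·BD·BD·DA·CAD·BD·BD·DA·BD·CAD·BD·BD·DA·BD·CAD·BD·CAD·BD·BD·DA·BD·DA·BD·CAD·BD·CAD·BD·BD·DA·BD·DA·BD·CAD·BD·CAD·BD·BD·DA·CAD·BD·BD·DA·BD·CAD·BD·BD·DA·BD·CAD·BD·CAD·BD·BD·DA·BD·DA·BD·CAD·BD·CAD·BD·BD·DA·CAD·BD·BD·DA·BD·CAD·BD
    A ↦ DA
    B ↦ CAD
    C ↦ BD
    D ↦ BD

A->DA, B->CAD, C->BD, D->BD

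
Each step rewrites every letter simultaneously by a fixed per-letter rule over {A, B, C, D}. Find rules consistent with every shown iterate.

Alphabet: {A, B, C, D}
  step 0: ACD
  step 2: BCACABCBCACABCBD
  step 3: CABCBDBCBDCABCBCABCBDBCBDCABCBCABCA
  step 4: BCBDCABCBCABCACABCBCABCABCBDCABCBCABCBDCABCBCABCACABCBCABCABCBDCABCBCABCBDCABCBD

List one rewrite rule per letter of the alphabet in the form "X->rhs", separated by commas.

  step 3 ⇒ step 4: CABCBDBCBDCABCBCABCBDBCBDCABCBCABCA ⇒ BCB·D·CA·BCB·CA·BCA·CA·BCB·CA·BCA·BCB·D·CA·BCB·CA·BCB·D·CA·BCB·CA·BCA·CA·BCB·CA·BCA·BCB·D·CA·BCB·CA·BCB·D·CA·BCB·D
    A ↦ D
    B ↦ CA
    C ↦ BCB
    D ↦ BCA

A->D, B->CA, C->BCB, D->BCA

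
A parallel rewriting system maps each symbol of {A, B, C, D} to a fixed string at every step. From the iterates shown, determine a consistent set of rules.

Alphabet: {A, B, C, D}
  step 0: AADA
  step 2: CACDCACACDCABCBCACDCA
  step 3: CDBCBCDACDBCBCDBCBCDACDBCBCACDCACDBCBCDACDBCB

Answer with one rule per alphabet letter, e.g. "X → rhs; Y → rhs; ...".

  step 2 ⇒ step 3: CACDCACACDCABCBCACDCA ⇒ CD·BCB·CD·A·CD·BCB·CD·BCB·CD·A·CD·BCB·CA·CD·CA·CD·BCB·CD·A·CD·BCB
    A ↦ BCB
    B ↦ CA
    C ↦ CD
    D ↦ A

A->BCB, B->CA, C->CD, D->A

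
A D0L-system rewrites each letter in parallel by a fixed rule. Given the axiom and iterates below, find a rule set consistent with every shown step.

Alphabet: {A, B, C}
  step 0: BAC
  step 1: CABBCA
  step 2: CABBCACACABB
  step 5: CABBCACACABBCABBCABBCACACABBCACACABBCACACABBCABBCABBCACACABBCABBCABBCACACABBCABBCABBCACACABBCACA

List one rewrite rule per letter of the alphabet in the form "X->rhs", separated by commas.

A->BB, B->CA, C->CA

  step 1 ⇒ step 2: CABBCA ⇒ CA·BB·CA·CA·CA·BB
    A ↦ BB
    B ↦ CA
    C ↦ CA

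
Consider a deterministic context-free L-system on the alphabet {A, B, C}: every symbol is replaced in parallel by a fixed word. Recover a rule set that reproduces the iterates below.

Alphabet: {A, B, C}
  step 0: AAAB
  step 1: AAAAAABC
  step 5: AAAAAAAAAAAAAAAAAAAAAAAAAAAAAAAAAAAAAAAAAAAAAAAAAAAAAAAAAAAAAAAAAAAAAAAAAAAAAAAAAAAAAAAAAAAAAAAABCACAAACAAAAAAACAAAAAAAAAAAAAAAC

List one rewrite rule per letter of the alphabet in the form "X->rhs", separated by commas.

A->AA, B->BC, C->AC

  step 0 ⇒ step 1: AAAB ⇒ AA·AA·AA·BC
    A ↦ AA
    B ↦ BC
    C ↦ AC  (constrained at step 1)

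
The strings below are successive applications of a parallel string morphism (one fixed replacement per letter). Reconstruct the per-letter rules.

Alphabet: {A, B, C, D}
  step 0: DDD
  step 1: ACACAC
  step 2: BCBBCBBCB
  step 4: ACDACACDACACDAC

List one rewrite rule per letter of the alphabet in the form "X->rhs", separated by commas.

  step 1 ⇒ step 2: ACACAC ⇒ BC·B·BC·B·BC·B
    A ↦ BC
    C ↦ B
    B ↦ D  (constrained at step 2)
  step 0 ⇒ step 1: DDD ⇒ AC·AC·AC
    D ↦ AC

A->BC, B->D, C->B, D->AC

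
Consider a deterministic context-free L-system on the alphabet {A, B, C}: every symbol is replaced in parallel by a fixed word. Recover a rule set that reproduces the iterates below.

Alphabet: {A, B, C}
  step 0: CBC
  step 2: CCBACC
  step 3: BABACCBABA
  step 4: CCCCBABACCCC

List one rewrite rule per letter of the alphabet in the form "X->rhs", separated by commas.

A->C, B->C, C->BA

  step 3 ⇒ step 4: BABACCBABA ⇒ C·C·C·C·BA·BA·C·C·C·C
    A ↦ C
    B ↦ C
    C ↦ BA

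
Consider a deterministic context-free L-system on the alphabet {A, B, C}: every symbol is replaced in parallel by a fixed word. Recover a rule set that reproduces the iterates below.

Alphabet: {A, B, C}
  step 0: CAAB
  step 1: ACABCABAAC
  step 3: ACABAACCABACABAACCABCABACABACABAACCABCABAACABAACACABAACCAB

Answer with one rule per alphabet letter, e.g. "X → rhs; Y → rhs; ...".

  step 0 ⇒ step 1: CAAB ⇒ A·CAB·CAB·AAC
    A ↦ CAB
    B ↦ AAC
    C ↦ A

A->CAB, B->AAC, C->A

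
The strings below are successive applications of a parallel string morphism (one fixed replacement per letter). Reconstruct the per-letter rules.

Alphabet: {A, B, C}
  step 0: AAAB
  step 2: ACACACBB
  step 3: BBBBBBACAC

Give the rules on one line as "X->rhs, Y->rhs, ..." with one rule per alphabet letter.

A->B, B->AC, C->B

  step 2 ⇒ step 3: ACACACBB ⇒ B·B·B·B·B·B·AC·AC
    A ↦ B
    B ↦ AC
    C ↦ B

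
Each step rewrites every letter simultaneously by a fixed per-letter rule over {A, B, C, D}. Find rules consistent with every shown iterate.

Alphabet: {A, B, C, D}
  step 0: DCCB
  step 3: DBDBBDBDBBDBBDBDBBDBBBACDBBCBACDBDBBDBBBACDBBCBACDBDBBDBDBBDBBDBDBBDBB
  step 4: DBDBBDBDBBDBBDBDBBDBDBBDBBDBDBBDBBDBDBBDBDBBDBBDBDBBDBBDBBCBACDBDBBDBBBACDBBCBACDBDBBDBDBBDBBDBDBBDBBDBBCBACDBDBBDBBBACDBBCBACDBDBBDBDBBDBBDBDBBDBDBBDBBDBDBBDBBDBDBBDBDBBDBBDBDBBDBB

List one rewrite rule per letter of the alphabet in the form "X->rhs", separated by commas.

  step 3 ⇒ step 4: DBDBBDBDBBDBBDBDBBDBBBACDBBCBACDBDBBDBBBACDBBCBACDBDBBDBDBBDBBDBDBBDBB ⇒ DB·DBB·DB·DBB·DBB·DB·DBB·DB·DBB·DBB·DB·DBB·DBB·DB·DBB·DB·DBB·DBB·DB·DBB·DBB·DBB·C·BAC·DB·DBB·DBB·BAC·DBB·C·BAC·DB·DBB·DB·DBB·DBB·DB·DBB·DBB·DBB·C·BAC·DB·DBB·DBB·BAC·DBB·C·BAC·DB·DBB·DB·DBB·DBB·DB·DBB·DB·DBB·DBB·DB·DBB·DBB·DB·DBB·DB·DBB·DBB·DB·DBB·DBB
    A ↦ C
    B ↦ DBB
    C ↦ BAC
    D ↦ DB

A->C, B->DBB, C->BAC, D->DB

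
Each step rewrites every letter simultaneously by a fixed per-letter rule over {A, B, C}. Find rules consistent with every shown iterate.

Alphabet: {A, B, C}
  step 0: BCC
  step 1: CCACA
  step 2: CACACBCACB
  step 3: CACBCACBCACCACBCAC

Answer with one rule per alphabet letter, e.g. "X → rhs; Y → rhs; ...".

  step 2 ⇒ step 3: CACACBCACB ⇒ CA·CB·CA·CB·CA·C·CA·CB·CA·C
    A ↦ CB
    B ↦ C
    C ↦ CA

A->CB, B->C, C->CA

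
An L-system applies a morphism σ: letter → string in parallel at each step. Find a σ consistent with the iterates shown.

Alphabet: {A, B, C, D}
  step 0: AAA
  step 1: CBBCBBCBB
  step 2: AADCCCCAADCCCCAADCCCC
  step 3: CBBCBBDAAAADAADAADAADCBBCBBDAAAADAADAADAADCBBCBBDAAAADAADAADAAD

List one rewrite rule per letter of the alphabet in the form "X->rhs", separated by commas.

A->CBB, B->CC, C->AAD, D->DAA

  step 2 ⇒ step 3: AADCCCCAADCCCCAADCCCC ⇒ CBB·CBB·DAA·AAD·AAD·AAD·AAD·CBB·CBB·DAA·AAD·AAD·AAD·AAD·CBB·CBB·DAA·AAD·AAD·AAD·AAD
    A ↦ CBB
    C ↦ AAD
    D ↦ DAA
  step 1 ⇒ step 2: CBBCBBCBB ⇒ AAD·CC·CC·AAD·CC·CC·AAD·CC·CC
    B ↦ CC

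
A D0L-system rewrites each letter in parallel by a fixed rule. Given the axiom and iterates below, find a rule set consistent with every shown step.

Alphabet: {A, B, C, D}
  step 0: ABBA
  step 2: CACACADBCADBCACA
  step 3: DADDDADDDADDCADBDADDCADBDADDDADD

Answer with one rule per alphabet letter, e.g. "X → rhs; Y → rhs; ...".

  step 2 ⇒ step 3: CACACADBCADBCACA ⇒ DA·DD·DA·DD·DA·DD·CA·DB·DA·DD·CA·DB·DA·DD·DA·DD
    A ↦ DD
    B ↦ DB
    C ↦ DA
    D ↦ CA

A->DD, B->DB, C->DA, D->CA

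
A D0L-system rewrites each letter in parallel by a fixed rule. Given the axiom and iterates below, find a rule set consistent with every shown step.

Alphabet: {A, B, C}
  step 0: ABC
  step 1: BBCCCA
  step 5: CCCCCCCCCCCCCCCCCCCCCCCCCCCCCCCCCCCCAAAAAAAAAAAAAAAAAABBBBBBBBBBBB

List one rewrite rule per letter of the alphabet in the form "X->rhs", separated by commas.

  step 0 ⇒ step 1: ABC ⇒ BB·CCC·A
    A ↦ BB
    B ↦ CCC
    C ↦ A

A->BB, B->CCC, C->A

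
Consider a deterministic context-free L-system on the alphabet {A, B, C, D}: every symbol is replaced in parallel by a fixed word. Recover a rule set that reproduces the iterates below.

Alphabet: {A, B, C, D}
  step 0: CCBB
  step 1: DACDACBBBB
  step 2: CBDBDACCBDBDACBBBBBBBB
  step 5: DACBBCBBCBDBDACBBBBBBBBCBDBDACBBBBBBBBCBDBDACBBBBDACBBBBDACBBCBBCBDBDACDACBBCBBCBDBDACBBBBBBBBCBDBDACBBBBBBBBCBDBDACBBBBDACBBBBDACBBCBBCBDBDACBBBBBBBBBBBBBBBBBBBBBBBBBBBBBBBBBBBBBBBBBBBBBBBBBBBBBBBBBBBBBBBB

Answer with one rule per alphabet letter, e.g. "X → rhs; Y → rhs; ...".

A->BDB, B->BB, C->DAC, D->C

  step 1 ⇒ step 2: DACDACBBBB ⇒ C·BDB·DAC·C·BDB·DAC·BB·BB·BB·BB
    A ↦ BDB
    B ↦ BB
    C ↦ DAC
    D ↦ C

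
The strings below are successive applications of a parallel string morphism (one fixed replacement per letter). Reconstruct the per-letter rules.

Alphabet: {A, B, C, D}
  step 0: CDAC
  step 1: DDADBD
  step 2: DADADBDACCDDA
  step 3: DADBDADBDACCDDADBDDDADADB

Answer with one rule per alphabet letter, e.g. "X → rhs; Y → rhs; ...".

A->DB, B->CCD, C->D, D->DA

  step 2 ⇒ step 3: DADADBDACCDDA ⇒ DA·DB·DA·DB·DA·CCD·DA·DB·D·D·DA·DA·DB
    A ↦ DB
    B ↦ CCD
    C ↦ D
    D ↦ DA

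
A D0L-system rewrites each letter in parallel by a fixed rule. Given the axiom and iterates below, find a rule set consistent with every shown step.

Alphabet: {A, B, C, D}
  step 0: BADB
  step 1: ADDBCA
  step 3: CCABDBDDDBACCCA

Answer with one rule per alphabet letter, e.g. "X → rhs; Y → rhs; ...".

A->DDB, B->A, C->BD, D->C

  step 0 ⇒ step 1: BADB ⇒ A·DDB·C·A
    A ↦ DDB
    B ↦ A
    D ↦ C
    C ↦ BD  (constrained at step 1)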